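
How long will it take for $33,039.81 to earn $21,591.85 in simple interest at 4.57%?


Rearrange the simple interest formula for t:
I = P × r × t  ⇒  t = I / (P × r)
t = $21,591.85 / ($33,039.81 × 0.0457)
t = 14.3

t = I/(P×r) = 14.3 years


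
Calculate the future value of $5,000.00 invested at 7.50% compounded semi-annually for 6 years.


Compound interest formula: A = P(1 + r/n)^(nt)
A = $5,000.00 × (1 + 0.075/2)^(2 × 6)
Growth factor: (1 + 0.075/2)^12 = 1.555454
A = $5,000.00 × 1.555454
A = $7,777.27

A = P(1 + r/n)^(nt) = $7,777.27


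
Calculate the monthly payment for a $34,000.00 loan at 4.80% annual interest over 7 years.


Loan payment formula: PMT = PV × r / (1 − (1 + r)^(−n))
Monthly rate r = 0.048/12 = 0.004, n = 84 months
Denominator: 1 − (1 + 0.048/12)^(−84) = 0.284898
PMT = $34,000.00 × (0.048/12) / 0.284898
PMT = $477.36 per month

PMT = PV × r / (1-(1+r)^(-n)) = $477.36/month


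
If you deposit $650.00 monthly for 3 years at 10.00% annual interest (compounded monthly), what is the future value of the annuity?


Future value of an ordinary annuity: FV = PMT × ((1 + r)^n − 1) / r
Monthly rate r = 0.1/12 ≈ 0.00833333, n = 36
FV = $650.00 × ((1 + 0.1/12)^36 − 1) / (0.1/12)
FV = $650.00 × 41.781821
FV = $27,158.18

FV = PMT × ((1+r)^n - 1)/r = $27,158.18


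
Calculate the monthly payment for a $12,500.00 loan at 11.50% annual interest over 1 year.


Loan payment formula: PMT = PV × r / (1 − (1 + r)^(−n))
Monthly rate r = 0.115/12 ≈ 0.00958333, n = 12 months
Denominator: 1 − (1 + 0.115/12)^(−12) = 0.1081457
PMT = $12,500.00 × (0.115/12) / 0.1081457
PMT = $1,107.69 per month

PMT = PV × r / (1-(1+r)^(-n)) = $1,107.69/month


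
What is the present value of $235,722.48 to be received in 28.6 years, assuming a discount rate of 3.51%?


Present value formula: PV = FV / (1 + r)^t
PV = $235,722.48 / (1 + 0.0351)^28.6
PV = $235,722.48 / 2.6822177
PV = $87,883.43

PV = FV / (1 + r)^t = $87,883.43


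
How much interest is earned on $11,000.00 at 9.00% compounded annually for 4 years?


Compound interest earned = final amount − principal.
A = P(1 + r/n)^(nt) = $11,000.00 × (1 + 0.09/1)^(1 × 4) = $15,527.40
Interest = A − P = $15,527.40 − $11,000.00 = $4,527.40

Interest = A - P = $4,527.40


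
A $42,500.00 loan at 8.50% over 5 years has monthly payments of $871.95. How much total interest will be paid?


Total paid over the life of the loan = PMT × n.
Total paid = $871.95 × 60 = $52,317.00
Total interest = total paid − principal = $52,317.00 − $42,500.00 = $9,817.00

Total interest = (PMT × n) - PV = $9,817.00


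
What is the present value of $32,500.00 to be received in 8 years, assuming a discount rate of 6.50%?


Present value formula: PV = FV / (1 + r)^t
PV = $32,500.00 / (1 + 0.065)^8
PV = $32,500.00 / 1.654996
PV = $19,637.51

PV = FV / (1 + r)^t = $19,637.51


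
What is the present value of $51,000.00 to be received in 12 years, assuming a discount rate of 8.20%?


Present value formula: PV = FV / (1 + r)^t
PV = $51,000.00 / (1 + 0.082)^12
PV = $51,000.00 / 2.574703
PV = $19,808.11

PV = FV / (1 + r)^t = $19,808.11


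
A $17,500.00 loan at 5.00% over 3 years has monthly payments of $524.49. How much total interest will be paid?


Total paid over the life of the loan = PMT × n.
Total paid = $524.49 × 36 = $18,881.64
Total interest = total paid − principal = $18,881.64 − $17,500.00 = $1,381.64

Total interest = (PMT × n) - PV = $1,381.64


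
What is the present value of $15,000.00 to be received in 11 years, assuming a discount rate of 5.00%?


Present value formula: PV = FV / (1 + r)^t
PV = $15,000.00 / (1 + 0.05)^11
PV = $15,000.00 / 1.710339
PV = $8,770.19

PV = FV / (1 + r)^t = $8,770.19


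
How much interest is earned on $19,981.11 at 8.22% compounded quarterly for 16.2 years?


Compound interest earned = final amount − principal.
A = P(1 + r/n)^(nt) = $19,981.11 × (1 + 0.0822/4)^(4 × 16.2) = $74,658.87
Interest = A − P = $74,658.87 − $19,981.11 = $54,677.76

Interest = A - P = $54,677.76


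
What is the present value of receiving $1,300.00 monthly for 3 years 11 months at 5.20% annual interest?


Present value of an ordinary annuity: PV = PMT × (1 − (1 + r)^(−n)) / r
Monthly rate r = 0.052/12 ≈ 0.00433333, n = 47
PV = $1,300.00 × (1 − (1 + 0.052/12)^(−47)) / (0.052/12)
PV = $1,300.00 × 42.440020
PV = $55,172.03

PV = PMT × (1-(1+r)^(-n))/r = $55,172.03


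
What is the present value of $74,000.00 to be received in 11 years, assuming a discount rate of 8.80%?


Present value formula: PV = FV / (1 + r)^t
PV = $74,000.00 / (1 + 0.088)^11
PV = $74,000.00 / 2.528820
PV = $29,262.66

PV = FV / (1 + r)^t = $29,262.66


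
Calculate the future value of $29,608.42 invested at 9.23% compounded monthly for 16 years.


Compound interest formula: A = P(1 + r/n)^(nt)
A = $29,608.42 × (1 + 0.0923/12)^(12 × 16)
Growth factor: (1 + 0.0923/12)^192 = 4.354237
A = $29,608.42 × 4.354237
A = $128,922.08

A = P(1 + r/n)^(nt) = $128,922.08


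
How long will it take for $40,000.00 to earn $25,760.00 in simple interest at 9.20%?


Rearrange the simple interest formula for t:
I = P × r × t  ⇒  t = I / (P × r)
t = $25,760.00 / ($40,000.00 × 0.092)
t = 7

t = I/(P×r) = 7 years


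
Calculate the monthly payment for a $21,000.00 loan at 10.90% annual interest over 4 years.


Loan payment formula: PMT = PV × r / (1 − (1 + r)^(−n))
Monthly rate r = 0.109/12 ≈ 0.00908333, n = 48 months
Denominator: 1 − (1 + 0.109/12)^(−48) = 0.352108
PMT = $21,000.00 × (0.109/12) / 0.352108
PMT = $541.74 per month

PMT = PV × r / (1-(1+r)^(-n)) = $541.74/month


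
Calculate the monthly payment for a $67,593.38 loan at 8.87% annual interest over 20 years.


Loan payment formula: PMT = PV × r / (1 − (1 + r)^(−n))
Monthly rate r = 0.0887/12 ≈ 0.00739167, n = 240 months
Denominator: 1 − (1 + 0.0887/12)^(−240) = 0.829237
PMT = $67,593.38 × (0.0887/12) / 0.829237
PMT = $602.52 per month

PMT = PV × r / (1-(1+r)^(-n)) = $602.52/month


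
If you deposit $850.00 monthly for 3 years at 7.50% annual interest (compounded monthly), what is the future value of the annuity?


Future value of an ordinary annuity: FV = PMT × ((1 + r)^n − 1) / r
Monthly rate r = 0.075/12 = 0.00625, n = 36
FV = $850.00 × ((1 + 0.075/12)^36 − 1) / (0.075/12)
FV = $850.00 × 40.231382
FV = $34,196.67

FV = PMT × ((1+r)^n - 1)/r = $34,196.67


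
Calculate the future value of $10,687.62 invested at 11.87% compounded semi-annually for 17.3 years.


Compound interest formula: A = P(1 + r/n)^(nt)
A = $10,687.62 × (1 + 0.1187/2)^(2 × 17.3)
Growth factor: (1 + 0.1187/2)^34.6 = 7.351326
A = $10,687.62 × 7.351326
A = $78,568.18

A = P(1 + r/n)^(nt) = $78,568.18


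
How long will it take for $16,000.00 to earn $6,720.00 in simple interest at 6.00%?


Rearrange the simple interest formula for t:
I = P × r × t  ⇒  t = I / (P × r)
t = $6,720.00 / ($16,000.00 × 0.06)
t = 7

t = I/(P×r) = 7 years


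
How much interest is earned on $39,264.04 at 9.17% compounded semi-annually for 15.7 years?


Compound interest earned = final amount − principal.
A = P(1 + r/n)^(nt) = $39,264.04 × (1 + 0.0917/2)^(2 × 15.7) = $160,447.95
Interest = A − P = $160,447.95 − $39,264.04 = $121,183.91

Interest = A - P = $121,183.91


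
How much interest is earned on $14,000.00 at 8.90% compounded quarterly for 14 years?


Compound interest earned = final amount − principal.
A = P(1 + r/n)^(nt) = $14,000.00 × (1 + 0.089/4)^(4 × 14) = $48,009.45
Interest = A − P = $48,009.45 − $14,000.00 = $34,009.45

Interest = A - P = $34,009.45


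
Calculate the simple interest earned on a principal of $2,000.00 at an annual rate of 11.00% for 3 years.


Simple interest formula: I = P × r × t
I = $2,000.00 × 0.11 × 3
I = $660.00

I = P × r × t = $660.00


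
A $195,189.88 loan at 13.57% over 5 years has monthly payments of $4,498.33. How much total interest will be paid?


Total paid over the life of the loan = PMT × n.
Total paid = $4,498.33 × 60 = $269,899.80
Total interest = total paid − principal = $269,899.80 − $195,189.88 = $74,709.92

Total interest = (PMT × n) - PV = $74,709.92


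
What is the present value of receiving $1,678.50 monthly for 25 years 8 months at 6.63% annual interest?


Present value of an ordinary annuity: PV = PMT × (1 − (1 + r)^(−n)) / r
Monthly rate r = 0.0663/12 = 0.005525, n = 308
PV = $1,678.50 × (1 − (1 + 0.0663/12)^(−308)) / (0.0663/12)
PV = $1,678.50 × 147.831781
PV = $248,135.64

PV = PMT × (1-(1+r)^(-n))/r = $248,135.64


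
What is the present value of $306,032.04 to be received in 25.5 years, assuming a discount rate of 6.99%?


Present value formula: PV = FV / (1 + r)^t
PV = $306,032.04 / (1 + 0.0699)^25.5
PV = $306,032.04 / 5.600816
PV = $54,640.62

PV = FV / (1 + r)^t = $54,640.62


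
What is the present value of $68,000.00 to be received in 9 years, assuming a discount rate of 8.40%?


Present value formula: PV = FV / (1 + r)^t
PV = $68,000.00 / (1 + 0.084)^9
PV = $68,000.00 / 2.066634
PV = $32,903.75

PV = FV / (1 + r)^t = $32,903.75


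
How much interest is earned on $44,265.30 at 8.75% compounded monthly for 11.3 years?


Compound interest earned = final amount − principal.
A = P(1 + r/n)^(nt) = $44,265.30 × (1 + 0.0875/12)^(12 × 11.3) = $118,553.42
Interest = A − P = $118,553.42 − $44,265.30 = $74,288.12

Interest = A - P = $74,288.12


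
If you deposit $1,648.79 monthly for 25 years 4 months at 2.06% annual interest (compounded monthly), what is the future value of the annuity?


Future value of an ordinary annuity: FV = PMT × ((1 + r)^n − 1) / r
Monthly rate r = 0.0206/12 ≈ 0.00171667, n = 304
FV = $1,648.79 × ((1 + 0.0206/12)^304 − 1) / (0.0206/12)
FV = $1,648.79 × 398.689253
FV = $657,354.85

FV = PMT × ((1+r)^n - 1)/r = $657,354.85


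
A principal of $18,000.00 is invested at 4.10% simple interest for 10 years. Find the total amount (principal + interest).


Total amount formula: A = P(1 + rt) = P + P·r·t
Interest: I = P × r × t = $18,000.00 × 0.041 × 10 = $7,380.00
A = P + I = $18,000.00 + $7,380.00 = $25,380.00

A = P + I = P(1 + rt) = $25,380.00


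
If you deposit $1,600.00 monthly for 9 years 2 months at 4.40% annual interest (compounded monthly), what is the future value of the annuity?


Future value of an ordinary annuity: FV = PMT × ((1 + r)^n − 1) / r
Monthly rate r = 0.044/12 ≈ 0.00366667, n = 110
FV = $1,600.00 × ((1 + 0.044/12)^110 − 1) / (0.044/12)
FV = $1,600.00 × 135.191467
FV = $216,306.35

FV = PMT × ((1+r)^n - 1)/r = $216,306.35


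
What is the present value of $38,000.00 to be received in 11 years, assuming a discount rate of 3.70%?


Present value formula: PV = FV / (1 + r)^t
PV = $38,000.00 / (1 + 0.037)^11
PV = $38,000.00 / 1.4913045
PV = $25,481.05

PV = FV / (1 + r)^t = $25,481.05


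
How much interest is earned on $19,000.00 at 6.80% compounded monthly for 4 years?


Compound interest earned = final amount − principal.
A = P(1 + r/n)^(nt) = $19,000.00 × (1 + 0.068/12)^(12 × 4) = $24,920.01
Interest = A − P = $24,920.01 − $19,000.00 = $5,920.01

Interest = A - P = $5,920.01


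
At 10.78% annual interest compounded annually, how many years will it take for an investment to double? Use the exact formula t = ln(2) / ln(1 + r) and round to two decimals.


Doubling condition: (1 + r)^t = 2
Take ln of both sides: t × ln(1 + r) = ln(2)
t = ln(2) / ln(1 + r)
t = 0.693147 / 0.102376
t = 6.77

t = ln(2) / ln(1 + r) = 6.77 years


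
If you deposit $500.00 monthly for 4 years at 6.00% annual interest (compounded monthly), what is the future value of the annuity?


Future value of an ordinary annuity: FV = PMT × ((1 + r)^n − 1) / r
Monthly rate r = 0.06/12 = 0.005, n = 48
FV = $500.00 × ((1 + 0.06/12)^48 − 1) / (0.06/12)
FV = $500.00 × 54.097832
FV = $27,048.92

FV = PMT × ((1+r)^n - 1)/r = $27,048.92


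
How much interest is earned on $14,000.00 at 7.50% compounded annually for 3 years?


Compound interest earned = final amount − principal.
A = P(1 + r/n)^(nt) = $14,000.00 × (1 + 0.075/1)^(1 × 3) = $17,392.16
Interest = A − P = $17,392.16 − $14,000.00 = $3,392.16

Interest = A - P = $3,392.16


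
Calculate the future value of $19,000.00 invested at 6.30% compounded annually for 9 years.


Compound interest formula: A = P(1 + r/n)^(nt)
A = $19,000.00 × (1 + 0.063/1)^(1 × 9)
Growth factor: (1 + 0.063/1)^9 = 1.733003
A = $19,000.00 × 1.733003
A = $32,927.06

A = P(1 + r/n)^(nt) = $32,927.06


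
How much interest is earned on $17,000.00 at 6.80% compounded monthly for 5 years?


Compound interest earned = final amount − principal.
A = P(1 + r/n)^(nt) = $17,000.00 × (1 + 0.068/12)^(12 × 5) = $23,861.20
Interest = A − P = $23,861.20 − $17,000.00 = $6,861.20

Interest = A - P = $6,861.20


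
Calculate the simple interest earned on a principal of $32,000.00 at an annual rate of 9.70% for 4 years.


Simple interest formula: I = P × r × t
I = $32,000.00 × 0.097 × 4
I = $12,416.00

I = P × r × t = $12,416.00


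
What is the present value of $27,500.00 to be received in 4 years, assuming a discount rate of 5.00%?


Present value formula: PV = FV / (1 + r)^t
PV = $27,500.00 / (1 + 0.05)^4
PV = $27,500.00 / 1.215506
PV = $22,624.32

PV = FV / (1 + r)^t = $22,624.32


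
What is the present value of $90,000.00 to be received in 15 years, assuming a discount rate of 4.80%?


Present value formula: PV = FV / (1 + r)^t
PV = $90,000.00 / (1 + 0.048)^15
PV = $90,000.00 / 2.020316
PV = $44,547.49

PV = FV / (1 + r)^t = $44,547.49


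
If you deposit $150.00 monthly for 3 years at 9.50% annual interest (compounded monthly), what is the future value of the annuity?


Future value of an ordinary annuity: FV = PMT × ((1 + r)^n − 1) / r
Monthly rate r = 0.095/12 ≈ 0.00791667, n = 36
FV = $150.00 × ((1 + 0.095/12)^36 − 1) / (0.095/12)
FV = $150.00 × 41.465760
FV = $6,219.86

FV = PMT × ((1+r)^n - 1)/r = $6,219.86


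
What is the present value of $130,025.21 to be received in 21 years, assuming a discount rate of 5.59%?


Present value formula: PV = FV / (1 + r)^t
PV = $130,025.21 / (1 + 0.0559)^21
PV = $130,025.21 / 3.133853
PV = $41,490.53

PV = FV / (1 + r)^t = $41,490.53


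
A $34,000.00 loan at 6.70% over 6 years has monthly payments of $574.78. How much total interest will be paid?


Total paid over the life of the loan = PMT × n.
Total paid = $574.78 × 72 = $41,384.16
Total interest = total paid − principal = $41,384.16 − $34,000.00 = $7,384.16

Total interest = (PMT × n) - PV = $7,384.16


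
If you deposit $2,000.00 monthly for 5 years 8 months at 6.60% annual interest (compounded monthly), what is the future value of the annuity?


Future value of an ordinary annuity: FV = PMT × ((1 + r)^n − 1) / r
Monthly rate r = 0.066/12 = 0.0055, n = 68
FV = $2,000.00 × ((1 + 0.066/12)^68 − 1) / (0.066/12)
FV = $2,000.00 × 82.190620
FV = $164,381.24

FV = PMT × ((1+r)^n - 1)/r = $164,381.24


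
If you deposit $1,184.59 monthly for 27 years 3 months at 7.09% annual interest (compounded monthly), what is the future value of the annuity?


Future value of an ordinary annuity: FV = PMT × ((1 + r)^n − 1) / r
Monthly rate r = 0.0709/12 ≈ 0.00590833, n = 327
FV = $1,184.59 × ((1 + 0.0709/12)^327 − 1) / (0.0709/12)
FV = $1,184.59 × 992.553977
FV = $1,175,769.52

FV = PMT × ((1+r)^n - 1)/r = $1,175,769.52


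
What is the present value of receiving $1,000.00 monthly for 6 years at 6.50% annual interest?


Present value of an ordinary annuity: PV = PMT × (1 − (1 + r)^(−n)) / r
Monthly rate r = 0.065/12 ≈ 0.00541667, n = 72
PV = $1,000.00 × (1 − (1 + 0.065/12)^(−72)) / (0.065/12)
PV = $1,000.00 × 59.488649
PV = $59,488.65

PV = PMT × (1-(1+r)^(-n))/r = $59,488.65


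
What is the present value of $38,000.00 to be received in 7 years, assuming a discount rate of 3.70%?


Present value formula: PV = FV / (1 + r)^t
PV = $38,000.00 / (1 + 0.037)^7
PV = $38,000.00 / 1.289589
PV = $29,466.75

PV = FV / (1 + r)^t = $29,466.75


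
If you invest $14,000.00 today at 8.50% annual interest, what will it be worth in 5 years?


Future value formula: FV = PV × (1 + r)^t
FV = $14,000.00 × (1 + 0.085)^5
FV = $14,000.00 × 1.5036567
FV = $21,051.19

FV = PV × (1 + r)^t = $21,051.19


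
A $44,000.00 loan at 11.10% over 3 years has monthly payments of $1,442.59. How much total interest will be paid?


Total paid over the life of the loan = PMT × n.
Total paid = $1,442.59 × 36 = $51,933.24
Total interest = total paid − principal = $51,933.24 − $44,000.00 = $7,933.24

Total interest = (PMT × n) - PV = $7,933.24


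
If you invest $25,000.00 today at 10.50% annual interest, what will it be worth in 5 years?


Future value formula: FV = PV × (1 + r)^t
FV = $25,000.00 × (1 + 0.105)^5
FV = $25,000.00 × 1.6474468
FV = $41,186.17

FV = PV × (1 + r)^t = $41,186.17


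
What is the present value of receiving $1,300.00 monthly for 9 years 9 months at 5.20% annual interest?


Present value of an ordinary annuity: PV = PMT × (1 − (1 + r)^(−n)) / r
Monthly rate r = 0.052/12 ≈ 0.00433333, n = 117
PV = $1,300.00 × (1 − (1 + 0.052/12)^(−117)) / (0.052/12)
PV = $1,300.00 × 91.624649
PV = $119,112.04

PV = PMT × (1-(1+r)^(-n))/r = $119,112.04


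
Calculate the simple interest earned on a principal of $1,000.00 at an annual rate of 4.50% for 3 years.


Simple interest formula: I = P × r × t
I = $1,000.00 × 0.045 × 3
I = $135.00

I = P × r × t = $135.00


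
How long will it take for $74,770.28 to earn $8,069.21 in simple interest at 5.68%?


Rearrange the simple interest formula for t:
I = P × r × t  ⇒  t = I / (P × r)
t = $8,069.21 / ($74,770.28 × 0.0568)
t = 1.9

t = I/(P×r) = 1.9 years


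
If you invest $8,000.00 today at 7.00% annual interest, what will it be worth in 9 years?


Future value formula: FV = PV × (1 + r)^t
FV = $8,000.00 × (1 + 0.07)^9
FV = $8,000.00 × 1.838459
FV = $14,707.67

FV = PV × (1 + r)^t = $14,707.67


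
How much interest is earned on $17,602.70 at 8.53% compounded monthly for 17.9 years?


Compound interest earned = final amount − principal.
A = P(1 + r/n)^(nt) = $17,602.70 × (1 + 0.0853/12)^(12 × 17.9) = $80,601.81
Interest = A − P = $80,601.81 − $17,602.70 = $62,999.11

Interest = A - P = $62,999.11


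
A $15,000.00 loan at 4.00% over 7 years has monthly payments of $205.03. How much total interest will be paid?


Total paid over the life of the loan = PMT × n.
Total paid = $205.03 × 84 = $17,222.52
Total interest = total paid − principal = $17,222.52 − $15,000.00 = $2,222.52

Total interest = (PMT × n) - PV = $2,222.52


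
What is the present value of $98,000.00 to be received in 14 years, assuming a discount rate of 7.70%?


Present value formula: PV = FV / (1 + r)^t
PV = $98,000.00 / (1 + 0.077)^14
PV = $98,000.00 / 2.825009
PV = $34,690.15

PV = FV / (1 + r)^t = $34,690.15


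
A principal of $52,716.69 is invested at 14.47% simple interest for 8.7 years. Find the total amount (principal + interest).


Total amount formula: A = P(1 + rt) = P + P·r·t
Interest: I = P × r × t = $52,716.69 × 0.1447 × 8.7 = $66,364.51
A = P + I = $52,716.69 + $66,364.51 = $119,081.20

A = P + I = P(1 + rt) = $119,081.20


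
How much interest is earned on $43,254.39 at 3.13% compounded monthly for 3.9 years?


Compound interest earned = final amount − principal.
A = P(1 + r/n)^(nt) = $43,254.39 × (1 + 0.0313/12)^(12 × 3.9) = $48,862.48
Interest = A − P = $48,862.48 − $43,254.39 = $5,608.09

Interest = A - P = $5,608.09


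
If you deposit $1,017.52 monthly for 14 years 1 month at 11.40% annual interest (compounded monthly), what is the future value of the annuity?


Future value of an ordinary annuity: FV = PMT × ((1 + r)^n − 1) / r
Monthly rate r = 0.114/12 = 0.0095, n = 169
FV = $1,017.52 × ((1 + 0.114/12)^169 − 1) / (0.114/12)
FV = $1,017.52 × 415.026303
FV = $422,297.56

FV = PMT × ((1+r)^n - 1)/r = $422,297.56


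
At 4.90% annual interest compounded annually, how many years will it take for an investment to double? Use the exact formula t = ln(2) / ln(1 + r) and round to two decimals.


Doubling condition: (1 + r)^t = 2
Take ln of both sides: t × ln(1 + r) = ln(2)
t = ln(2) / ln(1 + r)
t = 0.693147 / 0.047837
t = 14.49

t = ln(2) / ln(1 + r) = 14.49 years


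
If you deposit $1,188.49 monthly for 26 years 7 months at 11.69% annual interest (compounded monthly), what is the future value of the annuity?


Future value of an ordinary annuity: FV = PMT × ((1 + r)^n − 1) / r
Monthly rate r = 0.1169/12 ≈ 0.00974167, n = 319
FV = $1,188.49 × ((1 + 0.1169/12)^319 − 1) / (0.1169/12)
FV = $1,188.49 × 2159.101843
FV = $2,566,070.95

FV = PMT × ((1+r)^n - 1)/r = $2,566,070.95


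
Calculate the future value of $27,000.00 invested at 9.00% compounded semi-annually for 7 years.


Compound interest formula: A = P(1 + r/n)^(nt)
A = $27,000.00 × (1 + 0.09/2)^(2 × 7)
Growth factor: (1 + 0.09/2)^14 = 1.8519449
A = $27,000.00 × 1.8519449
A = $50,002.51

A = P(1 + r/n)^(nt) = $50,002.51


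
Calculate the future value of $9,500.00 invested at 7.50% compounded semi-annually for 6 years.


Compound interest formula: A = P(1 + r/n)^(nt)
A = $9,500.00 × (1 + 0.075/2)^(2 × 6)
Growth factor: (1 + 0.075/2)^12 = 1.5554543
A = $9,500.00 × 1.5554543
A = $14,776.82

A = P(1 + r/n)^(nt) = $14,776.82


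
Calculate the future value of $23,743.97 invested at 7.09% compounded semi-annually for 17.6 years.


Compound interest formula: A = P(1 + r/n)^(nt)
A = $23,743.97 × (1 + 0.0709/2)^(2 × 17.6)
Growth factor: (1 + 0.0709/2)^35.2 = 3.408360
A = $23,743.97 × 3.408360
A = $80,928.00

A = P(1 + r/n)^(nt) = $80,928.00


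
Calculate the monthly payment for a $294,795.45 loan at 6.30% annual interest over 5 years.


Loan payment formula: PMT = PV × r / (1 − (1 + r)^(−n))
Monthly rate r = 0.063/12 = 0.00525, n = 60 months
Denominator: 1 − (1 + 0.063/12)^(−60) = 0.2696095
PMT = $294,795.45 × (0.063/12) / 0.2696095
PMT = $5,740.44 per month

PMT = PV × r / (1-(1+r)^(-n)) = $5,740.44/month


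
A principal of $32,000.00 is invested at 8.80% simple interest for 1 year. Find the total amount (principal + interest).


Total amount formula: A = P(1 + rt) = P + P·r·t
Interest: I = P × r × t = $32,000.00 × 0.088 × 1 = $2,816.00
A = P + I = $32,000.00 + $2,816.00 = $34,816.00

A = P + I = P(1 + rt) = $34,816.00


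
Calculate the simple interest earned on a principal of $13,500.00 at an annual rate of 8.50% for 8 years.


Simple interest formula: I = P × r × t
I = $13,500.00 × 0.085 × 8
I = $9,180.00

I = P × r × t = $9,180.00


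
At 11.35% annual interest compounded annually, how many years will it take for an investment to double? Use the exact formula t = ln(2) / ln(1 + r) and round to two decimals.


Doubling condition: (1 + r)^t = 2
Take ln of both sides: t × ln(1 + r) = ln(2)
t = ln(2) / ln(1 + r)
t = 0.693147 / 0.107508
t = 6.45

t = ln(2) / ln(1 + r) = 6.45 years


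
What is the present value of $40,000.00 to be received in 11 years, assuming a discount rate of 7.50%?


Present value formula: PV = FV / (1 + r)^t
PV = $40,000.00 / (1 + 0.075)^11
PV = $40,000.00 / 2.215609
PV = $18,053.73

PV = FV / (1 + r)^t = $18,053.73


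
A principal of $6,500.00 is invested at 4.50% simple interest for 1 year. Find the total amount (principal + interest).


Total amount formula: A = P(1 + rt) = P + P·r·t
Interest: I = P × r × t = $6,500.00 × 0.045 × 1 = $292.50
A = P + I = $6,500.00 + $292.50 = $6,792.50

A = P + I = P(1 + rt) = $6,792.50


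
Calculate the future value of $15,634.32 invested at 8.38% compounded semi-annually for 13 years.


Compound interest formula: A = P(1 + r/n)^(nt)
A = $15,634.32 × (1 + 0.0838/2)^(2 × 13)
Growth factor: (1 + 0.0838/2)^26 = 2.907214
A = $15,634.32 × 2.907214
A = $45,452.31

A = P(1 + r/n)^(nt) = $45,452.31


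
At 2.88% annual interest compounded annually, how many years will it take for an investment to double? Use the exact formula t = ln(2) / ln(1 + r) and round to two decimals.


Doubling condition: (1 + r)^t = 2
Take ln of both sides: t × ln(1 + r) = ln(2)
t = ln(2) / ln(1 + r)
t = 0.693147 / 0.028393
t = 24.41

t = ln(2) / ln(1 + r) = 24.41 years


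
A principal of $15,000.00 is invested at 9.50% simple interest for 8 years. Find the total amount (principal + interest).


Total amount formula: A = P(1 + rt) = P + P·r·t
Interest: I = P × r × t = $15,000.00 × 0.095 × 8 = $11,400.00
A = P + I = $15,000.00 + $11,400.00 = $26,400.00

A = P + I = P(1 + rt) = $26,400.00


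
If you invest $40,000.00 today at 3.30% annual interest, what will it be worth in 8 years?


Future value formula: FV = PV × (1 + r)^t
FV = $40,000.00 × (1 + 0.033)^8
FV = $40,000.00 × 1.2965897
FV = $51,863.59

FV = PV × (1 + r)^t = $51,863.59


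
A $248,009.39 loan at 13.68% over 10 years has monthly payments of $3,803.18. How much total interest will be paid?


Total paid over the life of the loan = PMT × n.
Total paid = $3,803.18 × 120 = $456,381.60
Total interest = total paid − principal = $456,381.60 − $248,009.39 = $208,372.21

Total interest = (PMT × n) - PV = $208,372.21


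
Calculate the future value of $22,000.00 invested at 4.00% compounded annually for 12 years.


Compound interest formula: A = P(1 + r/n)^(nt)
A = $22,000.00 × (1 + 0.04/1)^(1 × 12)
Growth factor: (1 + 0.04/1)^12 = 1.6010322
A = $22,000.00 × 1.6010322
A = $35,222.71

A = P(1 + r/n)^(nt) = $35,222.71


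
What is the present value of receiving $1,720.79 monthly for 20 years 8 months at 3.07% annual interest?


Present value of an ordinary annuity: PV = PMT × (1 − (1 + r)^(−n)) / r
Monthly rate r = 0.0307/12 ≈ 0.00255833, n = 248
PV = $1,720.79 × (1 − (1 + 0.0307/12)^(−248)) / (0.0307/12)
PV = $1,720.79 × 183.460082
PV = $315,696.27

PV = PMT × (1-(1+r)^(-n))/r = $315,696.27


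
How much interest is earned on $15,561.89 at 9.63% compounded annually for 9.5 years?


Compound interest earned = final amount − principal.
A = P(1 + r/n)^(nt) = $15,561.89 × (1 + 0.0963/1)^(1 × 9.5) = $37,272.78
Interest = A − P = $37,272.78 − $15,561.89 = $21,710.89

Interest = A - P = $21,710.89


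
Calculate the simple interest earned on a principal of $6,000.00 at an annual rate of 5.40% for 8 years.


Simple interest formula: I = P × r × t
I = $6,000.00 × 0.054 × 8
I = $2,592.00

I = P × r × t = $2,592.00


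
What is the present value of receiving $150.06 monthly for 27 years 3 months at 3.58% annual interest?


Present value of an ordinary annuity: PV = PMT × (1 − (1 + r)^(−n)) / r
Monthly rate r = 0.0358/12 ≈ 0.00298333, n = 327
PV = $150.06 × (1 − (1 + 0.0358/12)^(−327)) / (0.0358/12)
PV = $150.06 × 208.648206
PV = $31,309.75

PV = PMT × (1-(1+r)^(-n))/r = $31,309.75


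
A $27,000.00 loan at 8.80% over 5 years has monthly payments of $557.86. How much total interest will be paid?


Total paid over the life of the loan = PMT × n.
Total paid = $557.86 × 60 = $33,471.60
Total interest = total paid − principal = $33,471.60 − $27,000.00 = $6,471.60

Total interest = (PMT × n) - PV = $6,471.60


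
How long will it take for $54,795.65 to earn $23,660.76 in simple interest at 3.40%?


Rearrange the simple interest formula for t:
I = P × r × t  ⇒  t = I / (P × r)
t = $23,660.76 / ($54,795.65 × 0.034)
t = 12.7

t = I/(P×r) = 12.7 years


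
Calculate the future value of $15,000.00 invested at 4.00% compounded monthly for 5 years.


Compound interest formula: A = P(1 + r/n)^(nt)
A = $15,000.00 × (1 + 0.04/12)^(12 × 5)
Growth factor: (1 + 0.04/12)^60 = 1.2209966
A = $15,000.00 × 1.2209966
A = $18,314.95

A = P(1 + r/n)^(nt) = $18,314.95


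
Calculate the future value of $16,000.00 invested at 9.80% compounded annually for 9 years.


Compound interest formula: A = P(1 + r/n)^(nt)
A = $16,000.00 × (1 + 0.098/1)^(1 × 9)
Growth factor: (1 + 0.098/1)^9 = 2.3196425
A = $16,000.00 × 2.3196425
A = $37,114.28

A = P(1 + r/n)^(nt) = $37,114.28


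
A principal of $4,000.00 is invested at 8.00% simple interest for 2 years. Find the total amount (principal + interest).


Total amount formula: A = P(1 + rt) = P + P·r·t
Interest: I = P × r × t = $4,000.00 × 0.08 × 2 = $640.00
A = P + I = $4,000.00 + $640.00 = $4,640.00

A = P + I = P(1 + rt) = $4,640.00


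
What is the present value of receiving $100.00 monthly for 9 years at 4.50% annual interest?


Present value of an ordinary annuity: PV = PMT × (1 − (1 + r)^(−n)) / r
Monthly rate r = 0.045/12 = 0.00375, n = 108
PV = $100.00 × (1 − (1 + 0.045/12)^(−108)) / (0.045/12)
PV = $100.00 × 88.671407
PV = $8,867.14

PV = PMT × (1-(1+r)^(-n))/r = $8,867.14


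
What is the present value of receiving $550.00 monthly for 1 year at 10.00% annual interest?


Present value of an ordinary annuity: PV = PMT × (1 − (1 + r)^(−n)) / r
Monthly rate r = 0.1/12 ≈ 0.00833333, n = 12
PV = $550.00 × (1 − (1 + 0.1/12)^(−12)) / (0.1/12)
PV = $550.00 × 11.374508
PV = $6,255.98

PV = PMT × (1-(1+r)^(-n))/r = $6,255.98


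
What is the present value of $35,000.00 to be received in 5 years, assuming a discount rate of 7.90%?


Present value formula: PV = FV / (1 + r)^t
PV = $35,000.00 / (1 + 0.079)^5
PV = $35,000.00 / 1.462538
PV = $23,931.00

PV = FV / (1 + r)^t = $23,931.00


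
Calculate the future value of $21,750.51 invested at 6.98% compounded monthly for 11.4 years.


Compound interest formula: A = P(1 + r/n)^(nt)
A = $21,750.51 × (1 + 0.0698/12)^(12 × 11.4)
Growth factor: (1 + 0.0698/12)^136.8 = 2.2109333
A = $21,750.51 × 2.2109333
A = $48,088.93

A = P(1 + r/n)^(nt) = $48,088.93


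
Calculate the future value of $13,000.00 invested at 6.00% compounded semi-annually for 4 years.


Compound interest formula: A = P(1 + r/n)^(nt)
A = $13,000.00 × (1 + 0.06/2)^(2 × 4)
Growth factor: (1 + 0.06/2)^8 = 1.266770
A = $13,000.00 × 1.266770
A = $16,468.01

A = P(1 + r/n)^(nt) = $16,468.01


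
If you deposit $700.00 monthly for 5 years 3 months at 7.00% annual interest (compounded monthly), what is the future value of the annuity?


Future value of an ordinary annuity: FV = PMT × ((1 + r)^n − 1) / r
Monthly rate r = 0.07/12 ≈ 0.00583333, n = 63
FV = $700.00 × ((1 + 0.07/12)^63 − 1) / (0.07/12)
FV = $700.00 × 75.870634
FV = $53,109.44

FV = PMT × ((1+r)^n - 1)/r = $53,109.44


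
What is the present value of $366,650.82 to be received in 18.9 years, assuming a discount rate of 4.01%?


Present value formula: PV = FV / (1 + r)^t
PV = $366,650.82 / (1 + 0.0401)^18.9
PV = $366,650.82 / 2.10241924
PV = $174,394.72

PV = FV / (1 + r)^t = $174,394.72


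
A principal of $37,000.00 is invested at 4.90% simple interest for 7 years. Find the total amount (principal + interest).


Total amount formula: A = P(1 + rt) = P + P·r·t
Interest: I = P × r × t = $37,000.00 × 0.049 × 7 = $12,691.00
A = P + I = $37,000.00 + $12,691.00 = $49,691.00

A = P + I = P(1 + rt) = $49,691.00


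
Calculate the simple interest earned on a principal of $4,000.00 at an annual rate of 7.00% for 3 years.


Simple interest formula: I = P × r × t
I = $4,000.00 × 0.07 × 3
I = $840.00

I = P × r × t = $840.00


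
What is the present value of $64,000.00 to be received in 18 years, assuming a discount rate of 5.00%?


Present value formula: PV = FV / (1 + r)^t
PV = $64,000.00 / (1 + 0.05)^18
PV = $64,000.00 / 2.406619
PV = $26,593.32

PV = FV / (1 + r)^t = $26,593.32


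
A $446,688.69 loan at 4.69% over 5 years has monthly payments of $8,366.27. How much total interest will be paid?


Total paid over the life of the loan = PMT × n.
Total paid = $8,366.27 × 60 = $501,976.20
Total interest = total paid − principal = $501,976.20 − $446,688.69 = $55,287.51

Total interest = (PMT × n) - PV = $55,287.51


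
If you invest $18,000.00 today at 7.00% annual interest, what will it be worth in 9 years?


Future value formula: FV = PV × (1 + r)^t
FV = $18,000.00 × (1 + 0.07)^9
FV = $18,000.00 × 1.8384592
FV = $33,092.27

FV = PV × (1 + r)^t = $33,092.27


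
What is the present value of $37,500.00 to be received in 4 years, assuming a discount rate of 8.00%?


Present value formula: PV = FV / (1 + r)^t
PV = $37,500.00 / (1 + 0.08)^4
PV = $37,500.00 / 1.360489
PV = $27,563.62

PV = FV / (1 + r)^t = $27,563.62


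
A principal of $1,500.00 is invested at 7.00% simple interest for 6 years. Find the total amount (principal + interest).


Total amount formula: A = P(1 + rt) = P + P·r·t
Interest: I = P × r × t = $1,500.00 × 0.07 × 6 = $630.00
A = P + I = $1,500.00 + $630.00 = $2,130.00

A = P + I = P(1 + rt) = $2,130.00


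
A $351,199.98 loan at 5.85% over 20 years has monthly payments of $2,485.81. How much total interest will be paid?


Total paid over the life of the loan = PMT × n.
Total paid = $2,485.81 × 240 = $596,594.40
Total interest = total paid − principal = $596,594.40 − $351,199.98 = $245,394.42

Total interest = (PMT × n) - PV = $245,394.42


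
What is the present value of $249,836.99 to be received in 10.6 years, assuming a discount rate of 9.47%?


Present value formula: PV = FV / (1 + r)^t
PV = $249,836.99 / (1 + 0.0947)^10.6
PV = $249,836.99 / 2.6093255
PV = $95,747.73

PV = FV / (1 + r)^t = $95,747.73


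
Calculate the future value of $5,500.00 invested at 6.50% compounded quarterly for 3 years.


Compound interest formula: A = P(1 + r/n)^(nt)
A = $5,500.00 × (1 + 0.065/4)^(4 × 3)
Growth factor: (1 + 0.065/4)^12 = 1.213408
A = $5,500.00 × 1.213408
A = $6,673.74

A = P(1 + r/n)^(nt) = $6,673.74


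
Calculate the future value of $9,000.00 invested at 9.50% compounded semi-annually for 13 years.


Compound interest formula: A = P(1 + r/n)^(nt)
A = $9,000.00 × (1 + 0.095/2)^(2 × 13)
Growth factor: (1 + 0.095/2)^26 = 3.341988
A = $9,000.00 × 3.341988
A = $30,077.89

A = P(1 + r/n)^(nt) = $30,077.89


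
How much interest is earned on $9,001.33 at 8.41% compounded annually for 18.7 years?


Compound interest earned = final amount − principal.
A = P(1 + r/n)^(nt) = $9,001.33 × (1 + 0.0841/1)^(1 × 18.7) = $40,747.73
Interest = A − P = $40,747.73 − $9,001.33 = $31,746.40

Interest = A - P = $31,746.40


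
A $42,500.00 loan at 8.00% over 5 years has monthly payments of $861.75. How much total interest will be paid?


Total paid over the life of the loan = PMT × n.
Total paid = $861.75 × 60 = $51,705.00
Total interest = total paid − principal = $51,705.00 − $42,500.00 = $9,205.00

Total interest = (PMT × n) - PV = $9,205.00


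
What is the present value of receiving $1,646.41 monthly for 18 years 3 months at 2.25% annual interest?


Present value of an ordinary annuity: PV = PMT × (1 − (1 + r)^(−n)) / r
Monthly rate r = 0.0225/12 = 0.001875, n = 219
PV = $1,646.41 × (1 − (1 + 0.0225/12)^(−219)) / (0.0225/12)
PV = $1,646.41 × 179.471654
PV = $295,483.93

PV = PMT × (1-(1+r)^(-n))/r = $295,483.93


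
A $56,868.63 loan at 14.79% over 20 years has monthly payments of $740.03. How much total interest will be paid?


Total paid over the life of the loan = PMT × n.
Total paid = $740.03 × 240 = $177,607.20
Total interest = total paid − principal = $177,607.20 − $56,868.63 = $120,738.57

Total interest = (PMT × n) - PV = $120,738.57


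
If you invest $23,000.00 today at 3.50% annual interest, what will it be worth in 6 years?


Future value formula: FV = PV × (1 + r)^t
FV = $23,000.00 × (1 + 0.035)^6
FV = $23,000.00 × 1.2292553
FV = $28,272.87

FV = PV × (1 + r)^t = $28,272.87


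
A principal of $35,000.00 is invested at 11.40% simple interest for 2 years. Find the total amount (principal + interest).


Total amount formula: A = P(1 + rt) = P + P·r·t
Interest: I = P × r × t = $35,000.00 × 0.114 × 2 = $7,980.00
A = P + I = $35,000.00 + $7,980.00 = $42,980.00

A = P + I = P(1 + rt) = $42,980.00


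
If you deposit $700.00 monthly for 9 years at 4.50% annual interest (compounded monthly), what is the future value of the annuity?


Future value of an ordinary annuity: FV = PMT × ((1 + r)^n − 1) / r
Monthly rate r = 0.045/12 = 0.00375, n = 108
FV = $700.00 × ((1 + 0.045/12)^108 − 1) / (0.045/12)
FV = $700.00 × 132.844596
FV = $92,991.22

FV = PMT × ((1+r)^n - 1)/r = $92,991.22


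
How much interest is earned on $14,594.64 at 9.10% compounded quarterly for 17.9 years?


Compound interest earned = final amount − principal.
A = P(1 + r/n)^(nt) = $14,594.64 × (1 + 0.091/4)^(4 × 17.9) = $73,061.53
Interest = A − P = $73,061.53 − $14,594.64 = $58,466.89

Interest = A - P = $58,466.89


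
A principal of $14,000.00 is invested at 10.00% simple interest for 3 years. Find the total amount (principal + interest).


Total amount formula: A = P(1 + rt) = P + P·r·t
Interest: I = P × r × t = $14,000.00 × 0.1 × 3 = $4,200.00
A = P + I = $14,000.00 + $4,200.00 = $18,200.00

A = P + I = P(1 + rt) = $18,200.00


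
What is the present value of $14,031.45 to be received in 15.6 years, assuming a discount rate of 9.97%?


Present value formula: PV = FV / (1 + r)^t
PV = $14,031.45 / (1 + 0.0997)^15.6
PV = $14,031.45 / 4.40431032
PV = $3,185.84

PV = FV / (1 + r)^t = $3,185.84


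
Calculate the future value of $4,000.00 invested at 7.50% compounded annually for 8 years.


Compound interest formula: A = P(1 + r/n)^(nt)
A = $4,000.00 × (1 + 0.075/1)^(1 × 8)
Growth factor: (1 + 0.075/1)^8 = 1.783478
A = $4,000.00 × 1.783478
A = $7,133.91

A = P(1 + r/n)^(nt) = $7,133.91


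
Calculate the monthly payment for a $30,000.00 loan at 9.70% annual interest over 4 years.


Loan payment formula: PMT = PV × r / (1 − (1 + r)^(−n))
Monthly rate r = 0.097/12 ≈ 0.00808333, n = 48 months
Denominator: 1 − (1 + 0.097/12)^(−48) = 0.320529
PMT = $30,000.00 × (0.097/12) / 0.320529
PMT = $756.56 per month

PMT = PV × r / (1-(1+r)^(-n)) = $756.56/month


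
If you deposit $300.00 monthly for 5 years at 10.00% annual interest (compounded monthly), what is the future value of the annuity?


Future value of an ordinary annuity: FV = PMT × ((1 + r)^n − 1) / r
Monthly rate r = 0.1/12 ≈ 0.00833333, n = 60
FV = $300.00 × ((1 + 0.1/12)^60 − 1) / (0.1/12)
FV = $300.00 × 77.437072
FV = $23,231.12

FV = PMT × ((1+r)^n - 1)/r = $23,231.12


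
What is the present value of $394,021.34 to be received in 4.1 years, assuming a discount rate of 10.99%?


Present value formula: PV = FV / (1 + r)^t
PV = $394,021.34 / (1 + 0.1099)^4.1
PV = $394,021.34 / 1.5334294
PV = $256,954.34

PV = FV / (1 + r)^t = $256,954.34


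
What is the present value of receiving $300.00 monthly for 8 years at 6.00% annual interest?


Present value of an ordinary annuity: PV = PMT × (1 − (1 + r)^(−n)) / r
Monthly rate r = 0.06/12 = 0.005, n = 96
PV = $300.00 × (1 − (1 + 0.06/12)^(−96)) / (0.06/12)
PV = $300.00 × 76.095218
PV = $22,828.57

PV = PMT × (1-(1+r)^(-n))/r = $22,828.57


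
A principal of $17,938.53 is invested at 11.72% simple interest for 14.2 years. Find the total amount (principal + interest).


Total amount formula: A = P(1 + rt) = P + P·r·t
Interest: I = P × r × t = $17,938.53 × 0.1172 × 14.2 = $29,854.02
A = P + I = $17,938.53 + $29,854.02 = $47,792.55

A = P + I = P(1 + rt) = $47,792.55


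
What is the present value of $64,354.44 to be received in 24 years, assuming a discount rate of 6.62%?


Present value formula: PV = FV / (1 + r)^t
PV = $64,354.44 / (1 + 0.0662)^24
PV = $64,354.44 / 4.657236
PV = $13,818.16

PV = FV / (1 + r)^t = $13,818.16
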